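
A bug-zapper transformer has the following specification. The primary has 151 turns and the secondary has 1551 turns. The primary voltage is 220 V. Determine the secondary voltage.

V_s ≈ 2260 V

V_s/V_p = N_s/N_p, so V_s = 220 × 1551/151 = 2260 V.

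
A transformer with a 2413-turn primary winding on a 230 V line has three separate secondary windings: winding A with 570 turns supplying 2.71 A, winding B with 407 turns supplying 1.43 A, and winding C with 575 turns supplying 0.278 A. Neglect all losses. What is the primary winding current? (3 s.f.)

V_A = 230 × 570/2413 = 54.331 V; V_B = 230 × 407/2413 = 38.794 V; V_C = 230 × 575/2413 = 54.807 V.
P_out = V_A I_A + V_B I_B + V_C I_C = 54.331×2.71 + 38.794×1.43 + 54.807×0.278 = 147.24 + 55.475 + 15.236 = 217.95 W.
Ideal ⇒ P_in = P_out, so I_p = P_out/V_p = 217.95/230 = 0.948 A.

I_p ≈ 0.948 A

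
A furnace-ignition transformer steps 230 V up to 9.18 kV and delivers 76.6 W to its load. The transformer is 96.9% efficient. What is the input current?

I_in ≈ 0.344 A

P_in = P_out/η = 76.6/0.969 = 79.051 W.
I_in = P_in/V_in = 79.051/230 = 0.344 A.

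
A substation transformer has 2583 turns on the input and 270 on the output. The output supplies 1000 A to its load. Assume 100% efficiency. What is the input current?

I_in ≈ 105 A

For an ideal transformer I_in/I_out = N_out/N_in, so I_in = 1000 × 270/2583 = 105 A.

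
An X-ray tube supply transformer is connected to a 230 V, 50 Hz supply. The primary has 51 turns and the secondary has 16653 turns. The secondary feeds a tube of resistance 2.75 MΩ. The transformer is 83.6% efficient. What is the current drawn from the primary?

I_p ≈ 10.7 A

V_s = 230 × 16653/51 = 75102 V.
I_s = V_s/R = 75102/(2.75×10^6) = 0.027310 A.
P_out = V_s I_s = 75102 × 0.027310 = 2051.0 W.
P_in = P_out/η = 2051.0/0.836 = 2453.4 W.
I_p = P_in/V_p = 2453.4/230 = 10.7 A.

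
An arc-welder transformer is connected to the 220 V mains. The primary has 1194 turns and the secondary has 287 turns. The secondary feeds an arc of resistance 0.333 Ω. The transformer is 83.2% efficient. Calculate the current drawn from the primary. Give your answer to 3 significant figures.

I_p ≈ 45.9 A

V_s = 220 × 287/1194 = 52.881 V.
I_s = V_s/R = 52.881/0.333 = 158.80 A.
P_out = V_s I_s = 52.881 × 158.80 = 8397.6 W.
P_in = P_out/η = 8397.6/0.832 = 10093 W.
I_p = P_in/V_p = 10093/220 = 45.9 A.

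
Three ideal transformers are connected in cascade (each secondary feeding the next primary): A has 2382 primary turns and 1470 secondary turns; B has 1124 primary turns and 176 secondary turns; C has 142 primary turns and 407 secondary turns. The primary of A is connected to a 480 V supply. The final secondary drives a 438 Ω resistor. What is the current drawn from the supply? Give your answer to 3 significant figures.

I_supply ≈ 0.0841 A

After A: V = 480.00 × 1470/2382 = 296.22 V.
After B: V = 296.22 × 176/1124 = 46.383 V.
After C: V = 46.383 × 407/142 = 132.94 V.
I_load = 132.94/438 = 0.30353 A, so P_out = 132.94 × 0.30353 = 40.352 W.
All ideal ⇒ P_in = P_out, so I_supply = 40.352/480 = 0.0841 A.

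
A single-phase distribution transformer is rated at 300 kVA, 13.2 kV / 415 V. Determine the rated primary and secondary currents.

I_p ≈ 22.7 A, I_s ≈ 723 A

I_p = S/V_p = 300000/13200 = 22.7 A.
I_s = S/V_s = 300000/415 = 723 A.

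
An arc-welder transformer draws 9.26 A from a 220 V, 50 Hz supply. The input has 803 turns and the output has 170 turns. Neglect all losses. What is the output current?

I_out ≈ 43.7 A

I_out/I_in = N_in/N_out, so I_out = 9.26 × 803/170 = 43.7 A.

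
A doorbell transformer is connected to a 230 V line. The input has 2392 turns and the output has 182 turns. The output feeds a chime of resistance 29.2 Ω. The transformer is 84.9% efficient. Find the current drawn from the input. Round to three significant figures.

I_in ≈ 0.0537 A

V_out = 230 × 182/2392 = 17.500 V.
I_out = V_out/R = 17.500/29.2 = 0.59932 A.
P_out = V_out I_out = 17.500 × 0.59932 = 10.488 W.
P_in = P_out/η = 10.488/0.849 = 12.353 W.
I_in = P_in/V_in = 12.353/230 = 0.0537 A.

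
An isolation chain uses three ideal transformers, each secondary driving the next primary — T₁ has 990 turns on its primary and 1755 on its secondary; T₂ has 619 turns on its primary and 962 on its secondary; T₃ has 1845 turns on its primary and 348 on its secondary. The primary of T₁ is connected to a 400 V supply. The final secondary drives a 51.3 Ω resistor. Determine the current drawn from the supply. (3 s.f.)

Secondary of T₁: V = 400.00 × 1755/990 = 709.09 V.
Secondary of T₂: V = 709.09 × 962/619 = 1102.0 V.
Secondary of T₃: V = 1102.0 × 348/1845 = 207.86 V.
I_load = 207.86/51.3 = 4.0518 A, so P_out = 207.86 × 4.0518 = 842.21 W.
All ideal ⇒ P_in = P_out, so I_supply = 842.21/400 = 2.11 A.

I_supply ≈ 2.11 A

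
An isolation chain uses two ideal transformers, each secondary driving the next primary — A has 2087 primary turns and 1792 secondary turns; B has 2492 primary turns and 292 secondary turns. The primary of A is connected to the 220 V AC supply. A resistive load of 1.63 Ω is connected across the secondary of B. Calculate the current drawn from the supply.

Secondary of A: V = 220.00 × 1792/2087 = 188.90 V.
Secondary of B: V = 188.90 × 292/2492 = 22.135 V.
I_load = 22.135/1.63 = 13.580 A, so P_out = 22.135 × 13.580 = 300.58 W.
All ideal ⇒ P_in = P_out, so I_supply = 300.58/220 = 1.37 A.

I_supply ≈ 1.37 A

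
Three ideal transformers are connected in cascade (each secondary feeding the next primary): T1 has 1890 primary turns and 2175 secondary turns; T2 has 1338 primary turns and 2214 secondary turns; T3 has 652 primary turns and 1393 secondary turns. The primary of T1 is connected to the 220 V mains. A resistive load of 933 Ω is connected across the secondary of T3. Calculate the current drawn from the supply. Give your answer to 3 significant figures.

I_supply ≈ 3.90 A

Secondary of T1: V = 220.00 × 2175/1890 = 253.17 V.
Secondary of T2: V = 253.17 × 2214/1338 = 418.93 V.
Secondary of T3: V = 418.93 × 1393/652 = 895.05 V.
I_load = 895.05/933 = 0.95932 A, so P_out = 895.05 × 0.95932 = 858.64 W.
All ideal ⇒ P_in = P_out, so I_supply = 858.64/220 = 3.90 A.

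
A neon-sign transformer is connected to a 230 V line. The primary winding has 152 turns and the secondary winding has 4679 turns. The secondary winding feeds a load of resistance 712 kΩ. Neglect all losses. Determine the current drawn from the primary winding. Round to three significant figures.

I_p ≈ 0.306 A

V_s = V_p × N_s/N_p = 230 × 4679/152 = 7080.1 V.
I_s = V_s/R = 7080.1/712000 = 0.0099439 A.
For an ideal transformer I_p N_p = I_s N_s, so I_p = 0.0099439 × 4679/152 = 0.306 A.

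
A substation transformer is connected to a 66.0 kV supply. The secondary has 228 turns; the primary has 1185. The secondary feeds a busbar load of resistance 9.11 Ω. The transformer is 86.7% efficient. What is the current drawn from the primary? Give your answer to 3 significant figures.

I_p ≈ 309 A

V_s = 66000 × 228/1185 = 12699 V.
I_s = V_s/R = 12699/9.11 = 1393.9 A.
P_out = V_s I_s = 12699 × 1393.9 = 1.7701×10^7 W.
P_in = P_out/η = 1.7701×10^7/0.867 = 2.0417×10^7 W.
I_p = P_in/V_p = 2.0417×10^7/66000 = 309 A.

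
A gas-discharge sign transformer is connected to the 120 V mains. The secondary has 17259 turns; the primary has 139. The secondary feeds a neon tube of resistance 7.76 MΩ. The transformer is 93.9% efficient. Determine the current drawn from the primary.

I_p ≈ 0.254 A

V_s = 120 × 17259/139 = 14900 V.
I_s = V_s/R = 14900/(7.76×10^6) = 0.0019201 A.
P_out = V_s I_s = 14900 × 0.0019201 = 28.609 W.
P_in = P_out/η = 28.609/0.939 = 30.468 W.
I_p = P_in/V_p = 30.468/120 = 0.254 A.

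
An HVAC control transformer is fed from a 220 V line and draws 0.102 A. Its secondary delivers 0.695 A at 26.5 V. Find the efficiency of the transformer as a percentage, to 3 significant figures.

P_in = 220 × 0.102 = 22.4400 W.
P_out = 26.5 × 0.695 = 18.4175 W.
η = P_out/P_in = 18.4175/22.4400 = 0.821.

η ≈ 82.1%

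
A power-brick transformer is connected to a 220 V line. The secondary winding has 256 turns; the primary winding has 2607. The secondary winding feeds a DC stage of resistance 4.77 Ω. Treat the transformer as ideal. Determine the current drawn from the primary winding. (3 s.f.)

I_p ≈ 0.445 A

V_s = V_p × N_s/N_p = 220 × 256/2607 = 21.603 V.
I_s = V_s/R = 21.603/4.77 = 4.5290 A.
For an ideal transformer I_p N_p = I_s N_s, so I_p = 4.5290 × 256/2607 = 0.445 A.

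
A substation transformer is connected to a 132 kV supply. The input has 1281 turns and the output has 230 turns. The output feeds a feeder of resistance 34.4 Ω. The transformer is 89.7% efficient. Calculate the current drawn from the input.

V_out = 132000 × 230/1281 = 23700 V.
I_out = V_out/R = 23700/34.4 = 688.96 A.
P_out = V_out I_out = 23700 × 688.96 = 1.6329×10^7 W.
P_in = P_out/η = 1.6329×10^7/0.897 = 1.8203×10^7 W.
I_in = P_in/V_in = 1.8203×10^7/132000 = 138 A.

I_in ≈ 138 A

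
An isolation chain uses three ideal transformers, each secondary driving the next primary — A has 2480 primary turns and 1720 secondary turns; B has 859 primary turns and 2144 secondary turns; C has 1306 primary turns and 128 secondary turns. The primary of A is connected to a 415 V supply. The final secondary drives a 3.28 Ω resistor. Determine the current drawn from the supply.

Secondary of A: V = 415.00 × 1720/2480 = 287.82 V.
Secondary of B: V = 287.82 × 2144/859 = 718.38 V.
Secondary of C: V = 718.38 × 128/1306 = 70.408 V.
I_load = 70.408/3.28 = 21.466 A, so P_out = 70.408 × 21.466 = 1511.4 W.
All ideal ⇒ P_in = P_out, so I_supply = 1511.4/415 = 3.64 A.

I_supply ≈ 3.64 A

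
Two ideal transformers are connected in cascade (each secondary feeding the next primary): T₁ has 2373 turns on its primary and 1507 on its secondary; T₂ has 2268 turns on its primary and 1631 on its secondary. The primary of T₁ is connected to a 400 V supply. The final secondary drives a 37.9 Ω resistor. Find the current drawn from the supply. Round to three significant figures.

I_supply ≈ 2.20 A

After T₁: V = 400.00 × 1507/2373 = 254.02 V.
After T₂: V = 254.02 × 1631/2268 = 182.68 V.
I_load = 182.68/37.9 = 4.8200 A, so P_out = 182.68 × 4.8200 = 880.51 W.
All ideal ⇒ P_in = P_out, so I_supply = 880.51/400 = 2.20 A.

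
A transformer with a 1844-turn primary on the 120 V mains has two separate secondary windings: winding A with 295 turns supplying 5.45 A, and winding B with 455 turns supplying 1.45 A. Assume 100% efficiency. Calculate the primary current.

I_p ≈ 1.23 A

V_A = 120 × 295/1844 = 19.197 V; V_B = 120 × 455/1844 = 29.610 V.
P_out = V_A I_A + V_B I_B = 19.197×5.45 + 29.610×1.45 = 104.63 + 42.934 = 147.56 W.
Ideal ⇒ P_in = P_out, so I_p = P_out/V_p = 147.56/120 = 1.23 A.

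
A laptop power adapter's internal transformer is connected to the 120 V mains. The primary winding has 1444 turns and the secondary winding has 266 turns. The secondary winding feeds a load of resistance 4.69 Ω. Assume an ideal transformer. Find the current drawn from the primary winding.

V_s = V_p × N_s/N_p = 120 × 266/1444 = 22.105 V.
I_s = V_s/R = 22.105/4.69 = 4.7133 A.
For an ideal transformer I_p N_p = I_s N_s, so I_p = 4.7133 × 266/1444 = 0.868 A.

I_p ≈ 0.868 A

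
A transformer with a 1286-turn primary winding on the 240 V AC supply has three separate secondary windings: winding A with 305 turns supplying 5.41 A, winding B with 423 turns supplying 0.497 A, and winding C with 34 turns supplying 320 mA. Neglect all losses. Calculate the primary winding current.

I_p ≈ 1.46 A

V_A = 240 × 305/1286 = 56.921 V; V_B = 240 × 423/1286 = 78.942 V; V_C = 240 × 34/1286 = 6.3453 V.
P_out = V_A I_A + V_B I_B + V_C I_C = 56.921×5.41 + 78.942×0.497 + 6.3453×0.320 = 307.94 + 39.234 + 2.0305 = 349.21 W.
Ideal ⇒ P_in = P_out, so I_p = P_out/V_p = 349.21/240 = 1.46 A.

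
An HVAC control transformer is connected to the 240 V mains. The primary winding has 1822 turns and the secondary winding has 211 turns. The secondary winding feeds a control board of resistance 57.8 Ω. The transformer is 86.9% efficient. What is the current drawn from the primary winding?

I_p ≈ 0.0641 A

V_s = 240 × 211/1822 = 27.794 V.
I_s = V_s/R = 27.794/57.8 = 0.48086 A.
P_out = V_s I_s = 27.794 × 0.48086 = 13.365 W.
P_in = P_out/η = 13.365/0.869 = 15.380 W.
I_p = P_in/V_p = 15.380/240 = 0.0641 A.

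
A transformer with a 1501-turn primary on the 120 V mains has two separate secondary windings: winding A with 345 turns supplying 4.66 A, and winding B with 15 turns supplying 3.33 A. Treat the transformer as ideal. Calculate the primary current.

I_p ≈ 1.10 A

V_A = 120 × 345/1501 = 27.582 V; V_B = 120 × 15/1501 = 1.1992 V.
P_out = V_A I_A + V_B I_B = 27.582×4.66 + 1.1992×3.33 = 128.53 + 3.9933 = 132.52 W.
Ideal ⇒ P_in = P_out, so I_p = P_out/V_p = 132.52/120 = 1.10 A.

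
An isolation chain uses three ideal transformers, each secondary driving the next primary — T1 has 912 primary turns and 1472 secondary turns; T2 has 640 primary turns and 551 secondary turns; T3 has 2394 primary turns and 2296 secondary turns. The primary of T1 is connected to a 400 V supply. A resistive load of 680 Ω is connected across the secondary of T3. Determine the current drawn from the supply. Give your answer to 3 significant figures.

Secondary of T1: V = 400.00 × 1472/912 = 645.61 V.
Secondary of T2: V = 645.61 × 551/640 = 555.83 V.
Secondary of T3: V = 555.83 × 2296/2394 = 533.08 V.
I_load = 533.08/680 = 0.78394 A, so P_out = 533.08 × 0.78394 = 417.90 W.
All ideal ⇒ P_in = P_out, so I_supply = 417.90/400 = 1.04 A.

I_supply ≈ 1.04 A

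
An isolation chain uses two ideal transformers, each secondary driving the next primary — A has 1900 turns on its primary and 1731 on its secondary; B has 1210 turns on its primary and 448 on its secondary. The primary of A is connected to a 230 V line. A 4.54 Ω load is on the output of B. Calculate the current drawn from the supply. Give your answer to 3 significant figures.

Secondary of A: V = 230.00 × 1731/1900 = 209.54 V.
Secondary of B: V = 209.54 × 448/1210 = 77.583 V.
I_load = 77.583/4.54 = 17.089 A, so P_out = 77.583 × 17.089 = 1325.8 W.
All ideal ⇒ P_in = P_out, so I_supply = 1325.8/230 = 5.76 A.

I_supply ≈ 5.76 A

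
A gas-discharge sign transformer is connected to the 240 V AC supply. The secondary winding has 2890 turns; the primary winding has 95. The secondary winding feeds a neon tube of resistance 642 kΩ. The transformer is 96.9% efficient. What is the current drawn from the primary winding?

I_p ≈ 0.357 A

V_s = 240 × 2890/95 = 7301.1 V.
I_s = V_s/R = 7301.1/642000 = 0.011372 A.
P_out = V_s I_s = 7301.1 × 0.011372 = 83.030 W.
P_in = P_out/η = 83.030/0.969 = 85.686 W.
I_p = P_in/V_p = 85.686/240 = 0.357 A.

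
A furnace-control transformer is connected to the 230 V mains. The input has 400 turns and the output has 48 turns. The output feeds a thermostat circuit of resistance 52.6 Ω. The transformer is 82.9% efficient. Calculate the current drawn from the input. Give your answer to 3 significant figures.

I_in ≈ 0.0760 A

V_out = 230 × 48/400 = 27.600 V.
I_out = V_out/R = 27.600/52.6 = 0.52471 A.
P_out = V_out I_out = 27.600 × 0.52471 = 14.482 W.
P_in = P_out/η = 14.482/0.829 = 17.469 W.
I_in = P_in/V_in = 17.469/230 = 0.0760 A.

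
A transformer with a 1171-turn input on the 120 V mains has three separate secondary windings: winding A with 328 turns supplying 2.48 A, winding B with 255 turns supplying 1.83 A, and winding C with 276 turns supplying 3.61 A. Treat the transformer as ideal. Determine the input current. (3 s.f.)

V_A = 120 × 328/1171 = 33.612 V; V_B = 120 × 255/1171 = 26.132 V; V_C = 120 × 276/1171 = 28.284 V.
P_out = V_A I_A + V_B I_B + V_C I_C = 33.612×2.48 + 26.132×1.83 + 28.284×3.61 = 83.358 + 47.821 + 102.10 = 233.28 W.
Ideal ⇒ P_in = P_out, so I_in = P_out/V_in = 233.28/120 = 1.94 A.

I_in ≈ 1.94 A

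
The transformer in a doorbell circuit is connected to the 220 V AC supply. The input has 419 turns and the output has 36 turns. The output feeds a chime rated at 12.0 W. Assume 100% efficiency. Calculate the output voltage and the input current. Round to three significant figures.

V_out = V_in × N_out/N_in = 220 × 36/419 = 18.902 V.
I_out = P/V_out = 12.0/18.902 = 0.63485 A.
I_in = I_out × N_out/N_in = 0.63485 × 36/419 = 0.0545 A.

V_out ≈ 18.9 V, I_in ≈ 0.0545 A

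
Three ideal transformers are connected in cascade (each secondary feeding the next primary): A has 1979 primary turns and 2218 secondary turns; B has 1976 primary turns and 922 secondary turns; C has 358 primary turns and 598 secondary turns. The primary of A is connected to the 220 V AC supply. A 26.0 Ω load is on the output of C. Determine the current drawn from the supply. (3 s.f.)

I_supply ≈ 6.46 A

Secondary of A: V = 220.00 × 2218/1979 = 246.57 V.
Secondary of B: V = 246.57 × 922/1976 = 115.05 V.
Secondary of C: V = 115.05 × 598/358 = 192.18 V.
I_load = 192.18/26.0 = 7.3914 A, so P_out = 192.18 × 7.3914 = 1420.5 W.
All ideal ⇒ P_in = P_out, so I_supply = 1420.5/220 = 6.46 A.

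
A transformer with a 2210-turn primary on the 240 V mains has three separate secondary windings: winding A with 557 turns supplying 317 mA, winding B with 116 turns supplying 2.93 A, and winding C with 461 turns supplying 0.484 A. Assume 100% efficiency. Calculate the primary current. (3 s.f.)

I_p ≈ 0.335 A

V_A = 240 × 557/2210 = 60.489 V; V_B = 240 × 116/2210 = 12.597 V; V_C = 240 × 461/2210 = 50.063 V.
P_out = V_A I_A + V_B I_B + V_C I_C = 60.489×0.317 + 12.597×2.93 + 50.063×0.484 = 19.175 + 36.910 + 24.231 = 80.316 W.
Ideal ⇒ P_in = P_out, so I_p = P_out/V_p = 80.316/240 = 0.335 A.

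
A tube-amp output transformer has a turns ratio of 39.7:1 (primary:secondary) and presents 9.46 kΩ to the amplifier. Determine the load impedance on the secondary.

Z_s = Z_p/(N_p/N_s)² = 9460/39.7² = 6.00 Ω.

Z_s ≈ 6.00 Ω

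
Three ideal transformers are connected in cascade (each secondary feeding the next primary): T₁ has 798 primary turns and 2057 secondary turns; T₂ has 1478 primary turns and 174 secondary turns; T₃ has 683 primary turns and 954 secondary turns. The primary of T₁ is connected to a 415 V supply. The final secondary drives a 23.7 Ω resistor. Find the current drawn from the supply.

I_supply ≈ 3.15 A

Secondary of T₁: V = 415.00 × 2057/798 = 1069.7 V.
Secondary of T₂: V = 1069.7 × 174/1478 = 125.94 V.
Secondary of T₃: V = 125.94 × 954/683 = 175.91 V.
I_load = 175.91/23.7 = 7.4222 A, so P_out = 175.91 × 7.4222 = 1305.6 W.
All ideal ⇒ P_in = P_out, so I_supply = 1305.6/415 = 3.15 A.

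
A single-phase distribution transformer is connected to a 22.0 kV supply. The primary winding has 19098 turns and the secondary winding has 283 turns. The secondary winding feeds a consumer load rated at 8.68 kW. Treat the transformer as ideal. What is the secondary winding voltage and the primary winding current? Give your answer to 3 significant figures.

V_s ≈ 326 V, I_p ≈ 0.395 A

V_s = V_p × N_s/N_p = 22000 × 283/19098 = 326.00 V.
I_s = P/V_s = 8680/326.00 = 26.626 A.
I_p = I_s × N_s/N_p = 26.626 × 283/19098 = 0.395 A.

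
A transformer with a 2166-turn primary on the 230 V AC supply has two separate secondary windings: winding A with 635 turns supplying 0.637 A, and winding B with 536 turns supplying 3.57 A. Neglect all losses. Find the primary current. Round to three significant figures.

V_A = 230 × 635/2166 = 67.428 V; V_B = 230 × 536/2166 = 56.916 V.
P_out = V_A I_A + V_B I_B = 67.428×0.637 + 56.916×3.57 = 42.952 + 203.19 = 246.14 W.
Ideal ⇒ P_in = P_out, so I_p = P_out/V_p = 246.14/230 = 1.07 A.

I_p ≈ 1.07 A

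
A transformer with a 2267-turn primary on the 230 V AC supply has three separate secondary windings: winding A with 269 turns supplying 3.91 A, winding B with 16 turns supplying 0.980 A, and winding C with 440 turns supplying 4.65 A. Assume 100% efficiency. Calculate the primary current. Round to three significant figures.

V_A = 230 × 269/2267 = 27.292 V; V_B = 230 × 16/2267 = 1.6233 V; V_C = 230 × 440/2267 = 44.640 V.
P_out = V_A I_A + V_B I_B + V_C I_C = 27.292×3.91 + 1.6233×0.980 + 44.640×4.65 = 106.71 + 1.5908 + 207.58 = 315.88 W.
Ideal ⇒ P_in = P_out, so I_p = P_out/V_p = 315.88/230 = 1.37 A.

I_p ≈ 1.37 A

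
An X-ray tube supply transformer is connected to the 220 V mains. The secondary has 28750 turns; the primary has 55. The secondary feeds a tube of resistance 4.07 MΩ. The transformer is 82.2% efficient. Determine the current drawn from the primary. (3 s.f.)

V_s = 220 × 28750/55 = 115000 V.
I_s = V_s/R = 115000/(4.07×10^6) = 0.028256 A.
P_out = V_s I_s = 115000 × 0.028256 = 3249.4 W.
P_in = P_out/η = 3249.4/0.822 = 3953.0 W.
I_p = P_in/V_p = 3953.0/220 = 18.0 A.

I_p ≈ 18.0 A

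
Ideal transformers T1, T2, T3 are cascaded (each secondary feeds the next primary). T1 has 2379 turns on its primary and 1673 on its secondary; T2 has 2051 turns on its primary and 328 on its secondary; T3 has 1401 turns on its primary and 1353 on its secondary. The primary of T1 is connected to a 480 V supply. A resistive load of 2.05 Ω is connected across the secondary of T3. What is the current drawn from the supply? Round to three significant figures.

Secondary of T1: V = 480.00 × 1673/2379 = 337.55 V.
Secondary of T2: V = 337.55 × 328/2051 = 53.982 V.
Secondary of T3: V = 53.982 × 1353/1401 = 52.133 V.
I_load = 52.133/2.05 = 25.431 A, so P_out = 52.133 × 25.431 = 1325.8 W.
All ideal ⇒ P_in = P_out, so I_supply = 1325.8/480 = 2.76 A.

I_supply ≈ 2.76 A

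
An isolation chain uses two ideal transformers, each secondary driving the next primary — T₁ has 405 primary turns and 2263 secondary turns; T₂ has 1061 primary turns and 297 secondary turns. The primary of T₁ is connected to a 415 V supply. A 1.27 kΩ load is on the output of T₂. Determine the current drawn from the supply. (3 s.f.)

I_supply ≈ 0.799 A

After T₁: V = 415.00 × 2263/405 = 2318.9 V.
After T₂: V = 2318.9 × 297/1061 = 649.11 V.
I_load = 649.11/1270 = 0.51111 A, so P_out = 649.11 × 0.51111 = 331.77 W.
All ideal ⇒ P_in = P_out, so I_supply = 331.77/415 = 0.799 A.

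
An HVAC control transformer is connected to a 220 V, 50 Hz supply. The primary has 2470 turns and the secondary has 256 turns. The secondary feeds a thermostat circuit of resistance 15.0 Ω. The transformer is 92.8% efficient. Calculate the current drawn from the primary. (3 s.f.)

V_s = 220 × 256/2470 = 22.802 V.
I_s = V_s/R = 22.802/15.0 = 1.5201 A.
P_out = V_s I_s = 22.802 × 1.5201 = 34.661 W.
P_in = P_out/η = 34.661/0.928 = 37.350 W.
I_p = P_in/V_p = 37.350/220 = 0.170 A.

I_p ≈ 0.170 A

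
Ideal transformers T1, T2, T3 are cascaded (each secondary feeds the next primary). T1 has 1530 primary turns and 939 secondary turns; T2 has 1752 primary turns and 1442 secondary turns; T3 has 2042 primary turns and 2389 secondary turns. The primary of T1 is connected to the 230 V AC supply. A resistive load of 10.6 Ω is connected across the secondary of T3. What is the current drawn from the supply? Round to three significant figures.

Secondary of T1: V = 230.00 × 939/1530 = 141.16 V.
Secondary of T2: V = 141.16 × 1442/1752 = 116.18 V.
Secondary of T3: V = 116.18 × 2389/2042 = 135.92 V.
I_load = 135.92/10.6 = 12.823 A, so P_out = 135.92 × 12.823 = 1742.9 W.
All ideal ⇒ P_in = P_out, so I_supply = 1742.9/230 = 7.58 A.

I_supply ≈ 7.58 A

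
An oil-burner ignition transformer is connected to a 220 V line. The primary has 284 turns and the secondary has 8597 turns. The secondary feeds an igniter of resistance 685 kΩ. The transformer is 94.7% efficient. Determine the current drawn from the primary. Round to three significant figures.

V_s = 220 × 8597/284 = 6659.6 V.
I_s = V_s/R = 6659.6/685000 = 0.0097221 A.
P_out = V_s I_s = 6659.6 × 0.0097221 = 64.746 W.
P_in = P_out/η = 64.746/0.947 = 68.369 W.
I_p = P_in/V_p = 68.369/220 = 0.311 A.

I_p ≈ 0.311 A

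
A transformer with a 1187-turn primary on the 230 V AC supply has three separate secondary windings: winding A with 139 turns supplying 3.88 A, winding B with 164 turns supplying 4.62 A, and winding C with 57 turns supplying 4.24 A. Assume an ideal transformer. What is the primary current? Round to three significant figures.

V_A = 230 × 139/1187 = 26.933 V; V_B = 230 × 164/1187 = 31.778 V; V_C = 230 × 57/1187 = 11.045 V.
P_out = V_A I_A + V_B I_B + V_C I_C = 26.933×3.88 + 31.778×4.62 + 11.045×4.24 = 104.50 + 146.81 + 46.829 = 298.14 W.
Ideal ⇒ P_in = P_out, so I_p = P_out/V_p = 298.14/230 = 1.30 A.

I_p ≈ 1.30 A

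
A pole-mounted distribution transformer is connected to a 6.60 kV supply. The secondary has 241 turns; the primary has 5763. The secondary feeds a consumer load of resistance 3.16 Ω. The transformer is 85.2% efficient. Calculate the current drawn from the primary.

I_p ≈ 4.29 A

V_s = 6600 × 241/5763 = 276.00 V.
I_s = V_s/R = 276.00/3.16 = 87.342 A.
P_out = V_s I_s = 276.00 × 87.342 = 24107 W.
P_in = P_out/η = 24107/0.852 = 28294 W.
I_p = P_in/V_p = 28294/6600 = 4.29 A.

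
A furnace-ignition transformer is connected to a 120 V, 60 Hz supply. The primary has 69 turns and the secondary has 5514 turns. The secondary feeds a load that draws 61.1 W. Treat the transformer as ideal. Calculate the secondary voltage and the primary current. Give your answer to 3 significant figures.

V_s ≈ 9590 V, I_p ≈ 0.509 A

V_s = V_p × N_s/N_p = 120 × 5514/69 = 9589.6 V.
I_s = P/V_s = 61.1/9589.6 = 0.0063715 A.
I_p = I_s × N_s/N_p = 0.0063715 × 5514/69 = 0.509 A.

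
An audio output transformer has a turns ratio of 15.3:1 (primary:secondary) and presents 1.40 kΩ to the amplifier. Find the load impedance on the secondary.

Z_s ≈ 5.98 Ω

Z_s = Z_p/(N_p/N_s)² = 1400/15.3² = 5.98 Ω.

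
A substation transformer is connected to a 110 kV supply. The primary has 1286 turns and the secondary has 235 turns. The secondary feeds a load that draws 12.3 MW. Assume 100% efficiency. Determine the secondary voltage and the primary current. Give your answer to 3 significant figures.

V_s = V_p × N_s/N_p = 110000 × 235/1286 = 20101 V.
I_s = P/V_s = 1.23×10^7/20101 = 611.91 A.
I_p = I_s × N_s/N_p = 611.91 × 235/1286 = 112 A.

V_s ≈ 20100 V, I_p ≈ 112 A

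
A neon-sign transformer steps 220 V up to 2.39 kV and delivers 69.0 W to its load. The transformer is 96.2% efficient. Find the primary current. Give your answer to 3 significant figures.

I_p ≈ 0.326 A

P_in = P_out/η = 69.0/0.962 = 71.726 W.
I_p = P_in/V_p = 71.726/220 = 0.326 A.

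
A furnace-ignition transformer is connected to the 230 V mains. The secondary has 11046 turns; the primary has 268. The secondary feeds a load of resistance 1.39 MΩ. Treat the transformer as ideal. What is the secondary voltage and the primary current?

V_s = V_p × N_s/N_p = 230 × 11046/268 = 9479.8 V.
I_s = V_s/R = 9479.8/(1.39×10^6) = 0.0068200 A.
I_p = I_s × N_s/N_p = 0.0068200 × 11046/268 = 0.281 A.

V_s ≈ 9480 V, I_p ≈ 0.281 A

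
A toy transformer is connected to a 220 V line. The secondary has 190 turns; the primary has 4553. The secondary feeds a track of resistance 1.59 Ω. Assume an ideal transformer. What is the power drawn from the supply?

P ≈ 53.0 W

V_s = V_p × N_s/N_p = 220 × 190/4553 = 9.1808 V.
I_s = V_s/R = 9.1808/1.59 = 5.7741 A.
I_p = I_s × N_s/N_p = 5.7741 × 190/4553 = 0.24096 A.
P = V_p I_p = 220 × 0.24096 = 53.0 W.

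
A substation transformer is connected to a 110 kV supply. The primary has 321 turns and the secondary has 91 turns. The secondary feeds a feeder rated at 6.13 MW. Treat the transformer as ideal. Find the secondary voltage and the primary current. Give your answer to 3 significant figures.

V_s = V_p × N_s/N_p = 110000 × 91/321 = 31184 V.
I_s = P/V_s = 6.13×10^6/31184 = 196.58 A.
I_p = I_s × N_s/N_p = 196.58 × 91/321 = 55.7 A.

V_s ≈ 31200 V, I_p ≈ 55.7 A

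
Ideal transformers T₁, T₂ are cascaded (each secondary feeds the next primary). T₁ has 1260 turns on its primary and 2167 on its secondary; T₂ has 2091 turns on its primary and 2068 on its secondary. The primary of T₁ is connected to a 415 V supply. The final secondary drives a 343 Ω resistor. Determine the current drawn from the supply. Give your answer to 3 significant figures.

Secondary of T₁: V = 415.00 × 2167/1260 = 713.73 V.
Secondary of T₂: V = 713.73 × 2068/2091 = 705.88 V.
I_load = 705.88/343 = 2.0580 A, so P_out = 705.88 × 2.0580 = 1452.7 W.
All ideal ⇒ P_in = P_out, so I_supply = 1452.7/415 = 3.50 A.

I_supply ≈ 3.50 A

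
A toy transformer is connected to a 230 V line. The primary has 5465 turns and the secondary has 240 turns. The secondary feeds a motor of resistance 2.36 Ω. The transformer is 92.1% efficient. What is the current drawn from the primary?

V_s = 230 × 240/5465 = 10.101 V.
I_s = V_s/R = 10.101/2.36 = 4.2799 A.
P_out = V_s I_s = 10.101 × 4.2799 = 43.230 W.
P_in = P_out/η = 43.230/0.921 = 46.938 W.
I_p = P_in/V_p = 46.938/230 = 0.204 A.

I_p ≈ 0.204 A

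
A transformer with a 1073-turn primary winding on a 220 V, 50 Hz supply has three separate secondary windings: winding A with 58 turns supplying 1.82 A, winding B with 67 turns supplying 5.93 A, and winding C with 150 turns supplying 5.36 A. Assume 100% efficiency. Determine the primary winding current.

V_A = 220 × 58/1073 = 11.892 V; V_B = 220 × 67/1073 = 13.737 V; V_C = 220 × 150/1073 = 30.755 V.
P_out = V_A I_A + V_B I_B + V_C I_C = 11.892×1.82 + 13.737×5.93 + 30.755×5.36 = 21.643 + 81.462 + 164.85 = 267.95 W.
Ideal ⇒ P_in = P_out, so I_p = P_out/V_p = 267.95/220 = 1.22 A.

I_p ≈ 1.22 A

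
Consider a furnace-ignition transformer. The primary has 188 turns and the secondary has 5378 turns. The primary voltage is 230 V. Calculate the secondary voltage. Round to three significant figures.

V_s/V_p = N_s/N_p, so V_s = 230 × 5378/188 = 6580 V.

V_s ≈ 6580 V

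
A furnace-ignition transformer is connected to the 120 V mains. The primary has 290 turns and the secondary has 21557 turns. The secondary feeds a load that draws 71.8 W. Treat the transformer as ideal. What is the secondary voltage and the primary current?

V_s = V_p × N_s/N_p = 120 × 21557/290 = 8920.1 V.
I_s = P/V_s = 71.8/8920.1 = 0.0080492 A.
I_p = I_s × N_s/N_p = 0.0080492 × 21557/290 = 0.598 A.

V_s ≈ 8920 V, I_p ≈ 0.598 A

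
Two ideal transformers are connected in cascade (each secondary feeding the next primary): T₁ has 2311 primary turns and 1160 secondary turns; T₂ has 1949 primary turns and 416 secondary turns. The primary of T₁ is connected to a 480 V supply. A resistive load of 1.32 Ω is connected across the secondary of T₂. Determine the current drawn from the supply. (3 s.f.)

Secondary of T₁: V = 480.00 × 1160/2311 = 240.93 V.
Secondary of T₂: V = 240.93 × 416/1949 = 51.426 V.
I_load = 51.426/1.32 = 38.959 A, so P_out = 51.426 × 38.959 = 2003.5 W.
All ideal ⇒ P_in = P_out, so I_supply = 2003.5/480 = 4.17 A.

I_supply ≈ 4.17 A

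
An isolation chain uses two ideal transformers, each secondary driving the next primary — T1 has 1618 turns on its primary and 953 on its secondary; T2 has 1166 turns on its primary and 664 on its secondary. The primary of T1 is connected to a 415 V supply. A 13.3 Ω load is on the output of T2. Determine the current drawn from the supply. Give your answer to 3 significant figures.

I_supply ≈ 3.51 A

After T1: V = 415.00 × 953/1618 = 244.43 V.
After T2: V = 244.43 × 664/1166 = 139.20 V.
I_load = 139.20/13.3 = 10.466 A, so P_out = 139.20 × 10.466 = 1456.8 W.
All ideal ⇒ P_in = P_out, so I_supply = 1456.8/415 = 3.51 A.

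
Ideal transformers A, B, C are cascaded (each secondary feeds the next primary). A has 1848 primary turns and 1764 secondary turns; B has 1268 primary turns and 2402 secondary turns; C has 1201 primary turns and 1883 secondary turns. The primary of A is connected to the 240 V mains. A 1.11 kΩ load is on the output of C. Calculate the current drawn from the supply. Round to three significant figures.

Secondary of A: V = 240.00 × 1764/1848 = 229.09 V.
Secondary of B: V = 229.09 × 2402/1268 = 433.97 V.
Secondary of C: V = 433.97 × 1883/1201 = 680.41 V.
I_load = 680.41/1110 = 0.61298 A, so P_out = 680.41 × 0.61298 = 417.08 W.
All ideal ⇒ P_in = P_out, so I_supply = 417.08/240 = 1.74 A.

I_supply ≈ 1.74 A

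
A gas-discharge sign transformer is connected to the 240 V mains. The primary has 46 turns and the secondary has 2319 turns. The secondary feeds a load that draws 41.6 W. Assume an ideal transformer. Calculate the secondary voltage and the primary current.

V_s = V_p × N_s/N_p = 240 × 2319/46 = 12099 V.
I_s = P/V_s = 41.6/12099 = 0.0034383 A.
I_p = I_s × N_s/N_p = 0.0034383 × 2319/46 = 0.173 A.

V_s ≈ 12100 V, I_p ≈ 0.173 A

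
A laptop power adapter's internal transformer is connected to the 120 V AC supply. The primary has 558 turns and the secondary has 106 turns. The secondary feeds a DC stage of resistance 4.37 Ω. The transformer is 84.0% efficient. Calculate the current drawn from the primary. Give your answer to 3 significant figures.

I_p ≈ 1.18 A

V_s = 120 × 106/558 = 22.796 V.
I_s = V_s/R = 22.796/4.37 = 5.2164 A.
P_out = V_s I_s = 22.796 × 5.2164 = 118.91 W.
P_in = P_out/η = 118.91/0.840 = 141.56 W.
I_p = P_in/V_p = 141.56/120 = 1.18 A.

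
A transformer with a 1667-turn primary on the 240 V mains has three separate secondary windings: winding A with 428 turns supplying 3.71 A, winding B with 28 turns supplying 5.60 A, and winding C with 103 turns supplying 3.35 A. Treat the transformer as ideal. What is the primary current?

I_p ≈ 1.25 A

V_A = 240 × 428/1667 = 61.620 V; V_B = 240 × 28/1667 = 4.0312 V; V_C = 240 × 103/1667 = 14.829 V.
P_out = V_A I_A + V_B I_B + V_C I_C = 61.620×3.71 + 4.0312×5.60 + 14.829×3.35 = 228.61 + 22.575 + 49.677 = 300.86 W.
Ideal ⇒ P_in = P_out, so I_p = P_out/V_p = 300.86/240 = 1.25 A.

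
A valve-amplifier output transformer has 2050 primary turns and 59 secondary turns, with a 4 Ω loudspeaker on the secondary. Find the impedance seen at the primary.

Z_p ≈ 4830 Ω

Z_p = (N_p/N_s)² × Z_s = (2050/59)² × 4 = 4830 Ω.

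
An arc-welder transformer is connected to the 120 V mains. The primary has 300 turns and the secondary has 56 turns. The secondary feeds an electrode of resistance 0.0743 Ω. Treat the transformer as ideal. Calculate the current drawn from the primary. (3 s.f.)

I_p ≈ 56.3 A

V_s = V_p × N_s/N_p = 120 × 56/300 = 22.400 V.
I_s = V_s/R = 22.400/0.0743 = 301.48 A.
For an ideal transformer I_p N_p = I_s N_s, so I_p = 301.48 × 56/300 = 56.3 A.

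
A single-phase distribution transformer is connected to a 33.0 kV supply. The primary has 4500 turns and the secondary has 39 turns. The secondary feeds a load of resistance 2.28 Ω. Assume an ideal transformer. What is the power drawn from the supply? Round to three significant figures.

V_s = V_p × N_s/N_p = 33000 × 39/4500 = 286.00 V.
I_s = V_s/R = 286.00/2.28 = 125.44 A.
I_p = I_s × N_s/N_p = 125.44 × 39/4500 = 1.0871 A.
P = V_p I_p = 33000 × 1.0871 = 35900 W.

P ≈ 35900 W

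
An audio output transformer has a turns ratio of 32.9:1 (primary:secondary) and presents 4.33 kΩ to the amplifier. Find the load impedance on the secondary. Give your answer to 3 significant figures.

Z_s = Z_p/(N_p/N_s)² = 4330/32.9² = 4.00 Ω.

Z_s ≈ 4.00 Ω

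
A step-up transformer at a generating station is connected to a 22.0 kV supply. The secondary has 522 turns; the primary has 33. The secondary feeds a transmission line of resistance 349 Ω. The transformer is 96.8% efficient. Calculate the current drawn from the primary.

V_s = 22000 × 522/33 = 348000 V.
I_s = V_s/R = 348000/349 = 997.13 A.
P_out = V_s I_s = 348000 × 997.13 = 3.4700×10^8 W.
P_in = P_out/η = 3.4700×10^8/0.968 = 3.5847×10^8 W.
I_p = P_in/V_p = 3.5847×10^8/22000 = 16300 A.

I_p ≈ 16300 A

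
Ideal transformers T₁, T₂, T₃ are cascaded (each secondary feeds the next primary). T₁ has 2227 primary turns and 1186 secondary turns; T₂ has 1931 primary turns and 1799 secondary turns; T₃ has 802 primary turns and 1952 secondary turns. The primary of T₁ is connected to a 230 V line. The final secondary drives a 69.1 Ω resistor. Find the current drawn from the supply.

I_supply ≈ 4.85 A

Secondary of T₁: V = 230.00 × 1186/2227 = 122.49 V.
Secondary of T₂: V = 122.49 × 1799/1931 = 114.11 V.
Secondary of T₃: V = 114.11 × 1952/802 = 277.75 V.
I_load = 277.75/69.1 = 4.0195 A, so P_out = 277.75 × 4.0195 = 1116.4 W.
All ideal ⇒ P_in = P_out, so I_supply = 1116.4/230 = 4.85 A.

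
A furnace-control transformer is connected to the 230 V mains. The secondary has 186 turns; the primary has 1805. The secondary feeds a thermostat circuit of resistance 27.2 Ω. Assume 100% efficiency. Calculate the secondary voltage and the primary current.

V_s = V_p × N_s/N_p = 230 × 186/1805 = 23.701 V.
I_s = V_s/R = 23.701/27.2 = 0.87135 A.
I_p = I_s × N_s/N_p = 0.87135 × 186/1805 = 0.0898 A.

V_s ≈ 23.7 V, I_p ≈ 0.0898 A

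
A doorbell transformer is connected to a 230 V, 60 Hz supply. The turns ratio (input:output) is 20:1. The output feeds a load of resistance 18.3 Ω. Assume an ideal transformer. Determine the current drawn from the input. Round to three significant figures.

I_in ≈ 0.0314 A

V_out = V_in × N_out/N_in = 230 × 1/20 = 11.500 V.
I_out = V_out/R = 11.500/18.3 = 0.62842 A.
For an ideal transformer I_in N_in = I_out N_out, so I_in = 0.62842 × 1/20 = 0.0314 A.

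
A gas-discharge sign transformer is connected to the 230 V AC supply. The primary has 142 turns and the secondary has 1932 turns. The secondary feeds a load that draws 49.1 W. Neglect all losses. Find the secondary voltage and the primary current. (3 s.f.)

V_s ≈ 3130 V, I_p ≈ 0.213 A

V_s = V_p × N_s/N_p = 230 × 1932/142 = 3129.3 V.
I_s = P/V_s = 49.1/3129.3 = 0.015690 A.
I_p = I_s × N_s/N_p = 0.015690 × 1932/142 = 0.213 A.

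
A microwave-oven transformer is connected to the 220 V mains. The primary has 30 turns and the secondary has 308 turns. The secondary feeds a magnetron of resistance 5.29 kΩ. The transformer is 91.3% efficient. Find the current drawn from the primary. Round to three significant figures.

V_s = 220 × 308/30 = 2258.7 V.
I_s = V_s/R = 2258.7/5290 = 0.42697 A.
P_out = V_s I_s = 2258.7 × 0.42697 = 964.38 W.
P_in = P_out/η = 964.38/0.913 = 1056.3 W.
I_p = P_in/V_p = 1056.3/220 = 4.80 A.

I_p ≈ 4.80 A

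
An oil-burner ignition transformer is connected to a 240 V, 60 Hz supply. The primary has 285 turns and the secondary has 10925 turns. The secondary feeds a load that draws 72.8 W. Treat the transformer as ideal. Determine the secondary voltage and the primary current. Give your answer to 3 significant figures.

V_s = V_p × N_s/N_p = 240 × 10925/285 = 9200.0 V.
I_s = P/V_s = 72.8/9200.0 = 0.0079130 A.
I_p = I_s × N_s/N_p = 0.0079130 × 10925/285 = 0.303 A.

V_s ≈ 9200 V, I_p ≈ 0.303 A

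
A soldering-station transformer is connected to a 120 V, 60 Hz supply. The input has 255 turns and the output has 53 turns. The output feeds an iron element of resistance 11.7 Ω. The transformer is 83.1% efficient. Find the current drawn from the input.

V_out = 120 × 53/255 = 24.941 V.
I_out = V_out/R = 24.941/11.7 = 2.1317 A.
P_out = V_out I_out = 24.941 × 2.1317 = 53.168 W.
P_in = P_out/η = 53.168/0.831 = 63.980 W.
I_in = P_in/V_in = 63.980/120 = 0.533 A.

I_in ≈ 0.533 A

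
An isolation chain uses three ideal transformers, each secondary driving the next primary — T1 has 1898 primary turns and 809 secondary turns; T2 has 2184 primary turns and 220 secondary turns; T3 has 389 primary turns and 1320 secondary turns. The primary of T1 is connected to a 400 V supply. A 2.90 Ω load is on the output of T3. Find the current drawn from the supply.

After T1: V = 400.00 × 809/1898 = 170.50 V.
After T2: V = 170.50 × 220/2184 = 17.174 V.
After T3: V = 17.174 × 1320/389 = 58.278 V.
I_load = 58.278/2.90 = 20.096 A, so P_out = 58.278 × 20.096 = 1171.2 W.
All ideal ⇒ P_in = P_out, so I_supply = 1171.2/400 = 2.93 A.

I_supply ≈ 2.93 A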